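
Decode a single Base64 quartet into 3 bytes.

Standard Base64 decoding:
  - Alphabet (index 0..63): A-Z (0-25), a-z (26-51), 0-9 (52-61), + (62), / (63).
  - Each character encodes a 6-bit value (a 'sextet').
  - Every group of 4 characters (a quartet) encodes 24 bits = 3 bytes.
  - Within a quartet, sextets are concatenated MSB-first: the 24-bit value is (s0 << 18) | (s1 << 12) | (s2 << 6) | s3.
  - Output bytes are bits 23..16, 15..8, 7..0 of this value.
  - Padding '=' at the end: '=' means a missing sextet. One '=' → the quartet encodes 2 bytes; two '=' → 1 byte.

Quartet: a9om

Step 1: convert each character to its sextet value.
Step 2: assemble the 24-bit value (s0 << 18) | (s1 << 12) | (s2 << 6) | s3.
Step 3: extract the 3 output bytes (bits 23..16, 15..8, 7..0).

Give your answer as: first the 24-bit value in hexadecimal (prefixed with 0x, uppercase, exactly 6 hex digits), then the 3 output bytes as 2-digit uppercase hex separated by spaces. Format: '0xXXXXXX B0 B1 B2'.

Answer: 0x6BDA26 6B DA 26

Derivation:
Sextets: a=26, 9=61, o=40, m=38
24-bit: (26<<18) | (61<<12) | (40<<6) | 38
      = 0x680000 | 0x03D000 | 0x000A00 | 0x000026
      = 0x6BDA26
Bytes: (v>>16)&0xFF=6B, (v>>8)&0xFF=DA, v&0xFF=26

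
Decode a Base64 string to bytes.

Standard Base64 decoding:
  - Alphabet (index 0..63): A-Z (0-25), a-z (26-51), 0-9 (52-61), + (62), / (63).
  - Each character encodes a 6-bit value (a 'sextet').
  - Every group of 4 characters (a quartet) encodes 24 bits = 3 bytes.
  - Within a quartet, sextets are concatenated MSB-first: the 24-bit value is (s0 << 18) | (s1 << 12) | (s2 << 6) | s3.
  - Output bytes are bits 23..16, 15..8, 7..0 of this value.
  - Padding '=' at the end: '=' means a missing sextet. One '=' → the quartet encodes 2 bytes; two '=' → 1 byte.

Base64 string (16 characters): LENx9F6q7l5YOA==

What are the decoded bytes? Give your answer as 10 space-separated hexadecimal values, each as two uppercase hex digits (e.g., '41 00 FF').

Answer: 2C 43 71 F4 5E AA EE 5E 58 38

Derivation:
After char 0 ('L'=11): chars_in_quartet=1 acc=0xB bytes_emitted=0
After char 1 ('E'=4): chars_in_quartet=2 acc=0x2C4 bytes_emitted=0
After char 2 ('N'=13): chars_in_quartet=3 acc=0xB10D bytes_emitted=0
After char 3 ('x'=49): chars_in_quartet=4 acc=0x2C4371 -> emit 2C 43 71, reset; bytes_emitted=3
After char 4 ('9'=61): chars_in_quartet=1 acc=0x3D bytes_emitted=3
After char 5 ('F'=5): chars_in_quartet=2 acc=0xF45 bytes_emitted=3
After char 6 ('6'=58): chars_in_quartet=3 acc=0x3D17A bytes_emitted=3
After char 7 ('q'=42): chars_in_quartet=4 acc=0xF45EAA -> emit F4 5E AA, reset; bytes_emitted=6
After char 8 ('7'=59): chars_in_quartet=1 acc=0x3B bytes_emitted=6
After char 9 ('l'=37): chars_in_quartet=2 acc=0xEE5 bytes_emitted=6
After char 10 ('5'=57): chars_in_quartet=3 acc=0x3B979 bytes_emitted=6
After char 11 ('Y'=24): chars_in_quartet=4 acc=0xEE5E58 -> emit EE 5E 58, reset; bytes_emitted=9
After char 12 ('O'=14): chars_in_quartet=1 acc=0xE bytes_emitted=9
After char 13 ('A'=0): chars_in_quartet=2 acc=0x380 bytes_emitted=9
Padding '==': partial quartet acc=0x380 -> emit 38; bytes_emitted=10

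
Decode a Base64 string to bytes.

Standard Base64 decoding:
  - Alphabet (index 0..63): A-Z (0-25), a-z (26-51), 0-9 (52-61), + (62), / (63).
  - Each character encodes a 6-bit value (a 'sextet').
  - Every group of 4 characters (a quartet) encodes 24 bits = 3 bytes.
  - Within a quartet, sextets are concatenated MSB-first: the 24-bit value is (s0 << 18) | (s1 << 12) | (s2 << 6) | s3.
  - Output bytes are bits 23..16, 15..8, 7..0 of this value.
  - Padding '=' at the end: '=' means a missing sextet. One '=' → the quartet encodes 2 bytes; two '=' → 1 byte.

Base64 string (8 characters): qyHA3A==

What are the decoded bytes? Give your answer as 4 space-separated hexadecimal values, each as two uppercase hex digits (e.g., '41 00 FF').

Answer: AB 21 C0 DC

Derivation:
After char 0 ('q'=42): chars_in_quartet=1 acc=0x2A bytes_emitted=0
After char 1 ('y'=50): chars_in_quartet=2 acc=0xAB2 bytes_emitted=0
After char 2 ('H'=7): chars_in_quartet=3 acc=0x2AC87 bytes_emitted=0
After char 3 ('A'=0): chars_in_quartet=4 acc=0xAB21C0 -> emit AB 21 C0, reset; bytes_emitted=3
After char 4 ('3'=55): chars_in_quartet=1 acc=0x37 bytes_emitted=3
After char 5 ('A'=0): chars_in_quartet=2 acc=0xDC0 bytes_emitted=3
Padding '==': partial quartet acc=0xDC0 -> emit DC; bytes_emitted=4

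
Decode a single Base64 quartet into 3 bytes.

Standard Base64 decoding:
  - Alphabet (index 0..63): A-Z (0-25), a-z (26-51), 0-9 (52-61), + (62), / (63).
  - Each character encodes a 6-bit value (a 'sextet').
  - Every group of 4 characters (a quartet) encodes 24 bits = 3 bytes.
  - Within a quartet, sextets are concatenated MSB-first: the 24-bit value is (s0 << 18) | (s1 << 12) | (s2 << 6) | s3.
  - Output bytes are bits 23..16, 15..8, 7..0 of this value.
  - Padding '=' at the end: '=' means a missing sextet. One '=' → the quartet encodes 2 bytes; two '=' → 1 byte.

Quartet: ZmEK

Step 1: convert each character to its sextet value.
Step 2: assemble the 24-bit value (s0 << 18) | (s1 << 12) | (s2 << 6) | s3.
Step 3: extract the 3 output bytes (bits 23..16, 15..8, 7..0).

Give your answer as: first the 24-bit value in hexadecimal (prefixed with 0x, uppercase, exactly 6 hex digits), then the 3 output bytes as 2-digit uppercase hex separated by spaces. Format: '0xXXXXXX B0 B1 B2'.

Answer: 0x66610A 66 61 0A

Derivation:
Sextets: Z=25, m=38, E=4, K=10
24-bit: (25<<18) | (38<<12) | (4<<6) | 10
      = 0x640000 | 0x026000 | 0x000100 | 0x00000A
      = 0x66610A
Bytes: (v>>16)&0xFF=66, (v>>8)&0xFF=61, v&0xFF=0A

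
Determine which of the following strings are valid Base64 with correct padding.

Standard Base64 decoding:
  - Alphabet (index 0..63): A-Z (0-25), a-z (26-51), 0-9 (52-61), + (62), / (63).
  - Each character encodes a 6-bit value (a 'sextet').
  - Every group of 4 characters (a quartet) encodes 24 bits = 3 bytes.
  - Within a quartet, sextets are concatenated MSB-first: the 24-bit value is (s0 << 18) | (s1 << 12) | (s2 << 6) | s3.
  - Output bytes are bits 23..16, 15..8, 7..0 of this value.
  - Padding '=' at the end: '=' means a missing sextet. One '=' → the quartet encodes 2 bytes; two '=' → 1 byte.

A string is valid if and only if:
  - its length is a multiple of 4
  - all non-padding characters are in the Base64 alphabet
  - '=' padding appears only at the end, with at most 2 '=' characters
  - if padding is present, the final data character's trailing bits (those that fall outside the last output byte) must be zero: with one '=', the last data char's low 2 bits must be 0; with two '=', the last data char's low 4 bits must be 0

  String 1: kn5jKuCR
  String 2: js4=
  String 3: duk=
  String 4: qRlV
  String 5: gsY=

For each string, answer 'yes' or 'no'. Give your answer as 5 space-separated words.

String 1: 'kn5jKuCR' → valid
String 2: 'js4=' → valid
String 3: 'duk=' → valid
String 4: 'qRlV' → valid
String 5: 'gsY=' → valid

Answer: yes yes yes yes yes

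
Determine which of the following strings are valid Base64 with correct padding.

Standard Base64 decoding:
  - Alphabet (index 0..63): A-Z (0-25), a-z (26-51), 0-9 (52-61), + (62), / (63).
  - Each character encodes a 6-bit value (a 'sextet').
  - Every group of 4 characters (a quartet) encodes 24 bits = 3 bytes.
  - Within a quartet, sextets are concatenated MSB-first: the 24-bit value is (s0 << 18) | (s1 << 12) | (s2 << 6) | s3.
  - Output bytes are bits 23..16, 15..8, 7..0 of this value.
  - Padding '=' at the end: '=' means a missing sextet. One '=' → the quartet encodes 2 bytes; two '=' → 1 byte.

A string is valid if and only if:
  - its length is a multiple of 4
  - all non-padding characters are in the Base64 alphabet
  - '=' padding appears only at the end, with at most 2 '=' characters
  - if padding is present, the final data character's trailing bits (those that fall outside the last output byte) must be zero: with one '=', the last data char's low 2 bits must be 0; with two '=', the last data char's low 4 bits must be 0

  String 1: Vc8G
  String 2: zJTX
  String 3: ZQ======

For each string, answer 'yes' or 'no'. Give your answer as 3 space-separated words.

Answer: yes yes no

Derivation:
String 1: 'Vc8G' → valid
String 2: 'zJTX' → valid
String 3: 'ZQ======' → invalid (6 pad chars (max 2))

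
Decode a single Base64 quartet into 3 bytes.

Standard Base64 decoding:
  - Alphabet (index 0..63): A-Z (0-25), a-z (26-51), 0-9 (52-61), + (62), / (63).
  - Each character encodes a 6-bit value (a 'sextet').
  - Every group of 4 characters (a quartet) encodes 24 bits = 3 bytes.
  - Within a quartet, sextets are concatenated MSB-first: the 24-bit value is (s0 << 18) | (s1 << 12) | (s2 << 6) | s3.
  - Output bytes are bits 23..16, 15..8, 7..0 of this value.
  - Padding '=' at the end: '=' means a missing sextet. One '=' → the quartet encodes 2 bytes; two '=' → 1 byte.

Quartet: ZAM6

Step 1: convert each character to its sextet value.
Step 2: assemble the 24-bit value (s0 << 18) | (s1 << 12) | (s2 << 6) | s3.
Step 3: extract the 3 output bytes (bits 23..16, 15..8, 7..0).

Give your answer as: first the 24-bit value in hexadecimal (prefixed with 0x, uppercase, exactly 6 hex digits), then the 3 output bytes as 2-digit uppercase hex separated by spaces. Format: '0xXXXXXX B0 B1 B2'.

Answer: 0x64033A 64 03 3A

Derivation:
Sextets: Z=25, A=0, M=12, 6=58
24-bit: (25<<18) | (0<<12) | (12<<6) | 58
      = 0x640000 | 0x000000 | 0x000300 | 0x00003A
      = 0x64033A
Bytes: (v>>16)&0xFF=64, (v>>8)&0xFF=03, v&0xFF=3A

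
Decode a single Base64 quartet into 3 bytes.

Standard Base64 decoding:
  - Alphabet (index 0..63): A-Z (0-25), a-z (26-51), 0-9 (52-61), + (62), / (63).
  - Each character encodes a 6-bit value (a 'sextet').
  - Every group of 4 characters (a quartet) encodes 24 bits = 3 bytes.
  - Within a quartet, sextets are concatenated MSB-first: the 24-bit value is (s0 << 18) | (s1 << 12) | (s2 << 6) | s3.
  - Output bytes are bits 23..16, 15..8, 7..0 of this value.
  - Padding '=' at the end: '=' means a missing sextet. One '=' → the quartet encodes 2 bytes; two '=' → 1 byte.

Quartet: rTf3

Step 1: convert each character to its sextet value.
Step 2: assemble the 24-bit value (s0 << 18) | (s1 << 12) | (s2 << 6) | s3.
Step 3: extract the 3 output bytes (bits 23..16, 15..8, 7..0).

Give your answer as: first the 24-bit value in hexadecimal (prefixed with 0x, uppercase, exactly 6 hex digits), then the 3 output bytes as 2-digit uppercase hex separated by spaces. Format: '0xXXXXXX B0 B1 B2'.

Sextets: r=43, T=19, f=31, 3=55
24-bit: (43<<18) | (19<<12) | (31<<6) | 55
      = 0xAC0000 | 0x013000 | 0x0007C0 | 0x000037
      = 0xAD37F7
Bytes: (v>>16)&0xFF=AD, (v>>8)&0xFF=37, v&0xFF=F7

Answer: 0xAD37F7 AD 37 F7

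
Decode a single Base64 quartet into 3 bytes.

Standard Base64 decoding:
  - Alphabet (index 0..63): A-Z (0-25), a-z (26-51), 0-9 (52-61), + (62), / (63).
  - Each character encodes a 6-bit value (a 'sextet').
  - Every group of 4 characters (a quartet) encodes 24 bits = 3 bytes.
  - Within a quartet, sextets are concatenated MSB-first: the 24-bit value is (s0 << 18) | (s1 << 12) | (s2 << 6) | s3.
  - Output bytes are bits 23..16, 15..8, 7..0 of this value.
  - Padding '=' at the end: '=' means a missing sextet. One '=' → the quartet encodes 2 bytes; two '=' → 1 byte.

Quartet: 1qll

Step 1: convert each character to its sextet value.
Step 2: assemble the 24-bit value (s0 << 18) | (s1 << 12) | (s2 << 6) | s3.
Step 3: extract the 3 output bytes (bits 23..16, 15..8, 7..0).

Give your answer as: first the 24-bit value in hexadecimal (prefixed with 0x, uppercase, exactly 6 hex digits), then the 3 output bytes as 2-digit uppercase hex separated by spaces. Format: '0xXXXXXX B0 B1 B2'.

Answer: 0xD6A965 D6 A9 65

Derivation:
Sextets: 1=53, q=42, l=37, l=37
24-bit: (53<<18) | (42<<12) | (37<<6) | 37
      = 0xD40000 | 0x02A000 | 0x000940 | 0x000025
      = 0xD6A965
Bytes: (v>>16)&0xFF=D6, (v>>8)&0xFF=A9, v&0xFF=65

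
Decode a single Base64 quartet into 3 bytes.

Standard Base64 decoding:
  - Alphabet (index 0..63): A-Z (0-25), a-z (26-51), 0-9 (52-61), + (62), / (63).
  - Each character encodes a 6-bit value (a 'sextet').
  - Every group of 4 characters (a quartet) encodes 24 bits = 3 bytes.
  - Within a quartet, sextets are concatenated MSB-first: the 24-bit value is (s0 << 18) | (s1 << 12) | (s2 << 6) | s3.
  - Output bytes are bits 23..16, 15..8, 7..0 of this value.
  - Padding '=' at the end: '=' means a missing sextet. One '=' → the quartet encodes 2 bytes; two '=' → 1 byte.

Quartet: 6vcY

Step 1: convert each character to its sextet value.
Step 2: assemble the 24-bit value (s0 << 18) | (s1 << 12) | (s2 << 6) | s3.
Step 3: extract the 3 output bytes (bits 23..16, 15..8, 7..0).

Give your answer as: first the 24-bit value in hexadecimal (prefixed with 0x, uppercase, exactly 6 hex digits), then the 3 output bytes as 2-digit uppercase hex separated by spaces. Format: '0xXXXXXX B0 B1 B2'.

Answer: 0xEAF718 EA F7 18

Derivation:
Sextets: 6=58, v=47, c=28, Y=24
24-bit: (58<<18) | (47<<12) | (28<<6) | 24
      = 0xE80000 | 0x02F000 | 0x000700 | 0x000018
      = 0xEAF718
Bytes: (v>>16)&0xFF=EA, (v>>8)&0xFF=F7, v&0xFF=18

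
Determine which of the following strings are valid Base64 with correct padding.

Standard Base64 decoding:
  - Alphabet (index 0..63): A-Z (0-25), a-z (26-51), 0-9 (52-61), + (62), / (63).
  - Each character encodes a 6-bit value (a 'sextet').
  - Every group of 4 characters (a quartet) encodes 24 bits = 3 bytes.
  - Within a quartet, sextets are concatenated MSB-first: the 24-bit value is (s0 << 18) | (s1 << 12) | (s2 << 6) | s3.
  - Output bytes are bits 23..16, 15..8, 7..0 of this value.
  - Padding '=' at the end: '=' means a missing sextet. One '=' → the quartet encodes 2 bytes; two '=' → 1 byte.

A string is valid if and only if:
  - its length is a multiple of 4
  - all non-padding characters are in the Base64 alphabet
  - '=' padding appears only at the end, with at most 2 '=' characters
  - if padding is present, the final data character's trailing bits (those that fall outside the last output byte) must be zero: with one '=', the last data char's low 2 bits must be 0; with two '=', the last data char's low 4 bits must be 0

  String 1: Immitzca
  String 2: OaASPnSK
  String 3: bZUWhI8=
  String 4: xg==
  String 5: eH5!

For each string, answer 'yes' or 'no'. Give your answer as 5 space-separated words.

String 1: 'Immitzca' → valid
String 2: 'OaASPnSK' → valid
String 3: 'bZUWhI8=' → valid
String 4: 'xg==' → valid
String 5: 'eH5!' → invalid (bad char(s): ['!'])

Answer: yes yes yes yes no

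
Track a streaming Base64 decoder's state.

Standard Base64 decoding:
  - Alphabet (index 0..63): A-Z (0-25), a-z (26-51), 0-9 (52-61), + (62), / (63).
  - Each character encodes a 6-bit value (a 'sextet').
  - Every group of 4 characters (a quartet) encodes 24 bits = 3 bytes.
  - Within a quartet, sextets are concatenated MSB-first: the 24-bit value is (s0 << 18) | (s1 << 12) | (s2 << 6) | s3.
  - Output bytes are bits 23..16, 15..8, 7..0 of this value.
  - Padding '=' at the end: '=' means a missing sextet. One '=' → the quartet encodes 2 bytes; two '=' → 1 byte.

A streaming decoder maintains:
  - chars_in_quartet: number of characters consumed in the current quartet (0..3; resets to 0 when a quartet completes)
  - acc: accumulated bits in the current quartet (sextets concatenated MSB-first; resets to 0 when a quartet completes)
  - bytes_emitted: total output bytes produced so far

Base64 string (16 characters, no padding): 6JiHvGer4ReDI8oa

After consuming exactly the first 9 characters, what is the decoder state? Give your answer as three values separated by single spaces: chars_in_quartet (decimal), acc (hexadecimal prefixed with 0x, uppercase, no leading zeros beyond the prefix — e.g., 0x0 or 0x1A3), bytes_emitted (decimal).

Answer: 1 0x38 6

Derivation:
After char 0 ('6'=58): chars_in_quartet=1 acc=0x3A bytes_emitted=0
After char 1 ('J'=9): chars_in_quartet=2 acc=0xE89 bytes_emitted=0
After char 2 ('i'=34): chars_in_quartet=3 acc=0x3A262 bytes_emitted=0
After char 3 ('H'=7): chars_in_quartet=4 acc=0xE89887 -> emit E8 98 87, reset; bytes_emitted=3
After char 4 ('v'=47): chars_in_quartet=1 acc=0x2F bytes_emitted=3
After char 5 ('G'=6): chars_in_quartet=2 acc=0xBC6 bytes_emitted=3
After char 6 ('e'=30): chars_in_quartet=3 acc=0x2F19E bytes_emitted=3
After char 7 ('r'=43): chars_in_quartet=4 acc=0xBC67AB -> emit BC 67 AB, reset; bytes_emitted=6
After char 8 ('4'=56): chars_in_quartet=1 acc=0x38 bytes_emitted=6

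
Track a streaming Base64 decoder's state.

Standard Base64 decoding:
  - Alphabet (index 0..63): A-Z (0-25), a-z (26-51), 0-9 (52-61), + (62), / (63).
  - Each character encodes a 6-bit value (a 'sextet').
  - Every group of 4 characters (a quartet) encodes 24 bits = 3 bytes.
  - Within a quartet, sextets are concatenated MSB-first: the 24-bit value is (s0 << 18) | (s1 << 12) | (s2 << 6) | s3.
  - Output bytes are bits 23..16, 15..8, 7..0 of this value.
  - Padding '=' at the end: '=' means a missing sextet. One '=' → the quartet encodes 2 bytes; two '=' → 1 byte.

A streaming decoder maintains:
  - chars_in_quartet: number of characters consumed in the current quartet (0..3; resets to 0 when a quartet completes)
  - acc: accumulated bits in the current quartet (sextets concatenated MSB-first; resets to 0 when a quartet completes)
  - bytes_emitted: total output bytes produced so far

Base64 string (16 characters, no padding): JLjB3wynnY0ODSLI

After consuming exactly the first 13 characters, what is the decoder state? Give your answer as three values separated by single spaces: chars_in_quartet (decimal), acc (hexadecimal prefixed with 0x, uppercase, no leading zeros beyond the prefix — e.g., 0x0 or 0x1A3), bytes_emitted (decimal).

After char 0 ('J'=9): chars_in_quartet=1 acc=0x9 bytes_emitted=0
After char 1 ('L'=11): chars_in_quartet=2 acc=0x24B bytes_emitted=0
After char 2 ('j'=35): chars_in_quartet=3 acc=0x92E3 bytes_emitted=0
After char 3 ('B'=1): chars_in_quartet=4 acc=0x24B8C1 -> emit 24 B8 C1, reset; bytes_emitted=3
After char 4 ('3'=55): chars_in_quartet=1 acc=0x37 bytes_emitted=3
After char 5 ('w'=48): chars_in_quartet=2 acc=0xDF0 bytes_emitted=3
After char 6 ('y'=50): chars_in_quartet=3 acc=0x37C32 bytes_emitted=3
After char 7 ('n'=39): chars_in_quartet=4 acc=0xDF0CA7 -> emit DF 0C A7, reset; bytes_emitted=6
After char 8 ('n'=39): chars_in_quartet=1 acc=0x27 bytes_emitted=6
After char 9 ('Y'=24): chars_in_quartet=2 acc=0x9D8 bytes_emitted=6
After char 10 ('0'=52): chars_in_quartet=3 acc=0x27634 bytes_emitted=6
After char 11 ('O'=14): chars_in_quartet=4 acc=0x9D8D0E -> emit 9D 8D 0E, reset; bytes_emitted=9
After char 12 ('D'=3): chars_in_quartet=1 acc=0x3 bytes_emitted=9

Answer: 1 0x3 9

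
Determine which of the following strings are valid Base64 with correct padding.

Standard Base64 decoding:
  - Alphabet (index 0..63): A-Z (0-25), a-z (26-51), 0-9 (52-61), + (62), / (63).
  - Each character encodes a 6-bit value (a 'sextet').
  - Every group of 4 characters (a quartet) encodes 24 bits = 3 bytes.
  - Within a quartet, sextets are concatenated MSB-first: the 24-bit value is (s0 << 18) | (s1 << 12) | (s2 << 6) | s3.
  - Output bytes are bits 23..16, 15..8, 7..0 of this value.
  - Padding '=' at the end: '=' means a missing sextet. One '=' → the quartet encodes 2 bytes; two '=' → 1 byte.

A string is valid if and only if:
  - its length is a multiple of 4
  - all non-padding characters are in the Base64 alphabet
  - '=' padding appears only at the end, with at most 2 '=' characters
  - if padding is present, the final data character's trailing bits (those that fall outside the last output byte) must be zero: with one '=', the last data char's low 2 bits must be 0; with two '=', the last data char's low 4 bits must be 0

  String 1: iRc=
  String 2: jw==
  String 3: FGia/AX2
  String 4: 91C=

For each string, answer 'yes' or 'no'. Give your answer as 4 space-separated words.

Answer: yes yes yes no

Derivation:
String 1: 'iRc=' → valid
String 2: 'jw==' → valid
String 3: 'FGia/AX2' → valid
String 4: '91C=' → invalid (bad trailing bits)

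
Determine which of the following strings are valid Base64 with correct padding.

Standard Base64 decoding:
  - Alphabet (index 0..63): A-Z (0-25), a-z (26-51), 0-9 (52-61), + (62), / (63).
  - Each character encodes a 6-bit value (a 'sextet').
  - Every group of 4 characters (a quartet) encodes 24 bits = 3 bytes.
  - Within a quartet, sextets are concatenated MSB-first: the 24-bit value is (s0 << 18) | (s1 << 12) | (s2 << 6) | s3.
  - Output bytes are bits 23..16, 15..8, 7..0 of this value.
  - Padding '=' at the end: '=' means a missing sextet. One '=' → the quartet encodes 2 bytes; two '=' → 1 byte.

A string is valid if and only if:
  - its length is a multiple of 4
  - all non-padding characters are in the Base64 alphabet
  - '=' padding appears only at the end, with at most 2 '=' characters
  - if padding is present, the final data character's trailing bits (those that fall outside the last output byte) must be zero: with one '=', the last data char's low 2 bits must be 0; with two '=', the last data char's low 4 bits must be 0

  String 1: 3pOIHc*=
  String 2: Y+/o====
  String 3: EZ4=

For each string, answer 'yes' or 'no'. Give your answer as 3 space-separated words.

Answer: no no yes

Derivation:
String 1: '3pOIHc*=' → invalid (bad char(s): ['*'])
String 2: 'Y+/o====' → invalid (4 pad chars (max 2))
String 3: 'EZ4=' → valid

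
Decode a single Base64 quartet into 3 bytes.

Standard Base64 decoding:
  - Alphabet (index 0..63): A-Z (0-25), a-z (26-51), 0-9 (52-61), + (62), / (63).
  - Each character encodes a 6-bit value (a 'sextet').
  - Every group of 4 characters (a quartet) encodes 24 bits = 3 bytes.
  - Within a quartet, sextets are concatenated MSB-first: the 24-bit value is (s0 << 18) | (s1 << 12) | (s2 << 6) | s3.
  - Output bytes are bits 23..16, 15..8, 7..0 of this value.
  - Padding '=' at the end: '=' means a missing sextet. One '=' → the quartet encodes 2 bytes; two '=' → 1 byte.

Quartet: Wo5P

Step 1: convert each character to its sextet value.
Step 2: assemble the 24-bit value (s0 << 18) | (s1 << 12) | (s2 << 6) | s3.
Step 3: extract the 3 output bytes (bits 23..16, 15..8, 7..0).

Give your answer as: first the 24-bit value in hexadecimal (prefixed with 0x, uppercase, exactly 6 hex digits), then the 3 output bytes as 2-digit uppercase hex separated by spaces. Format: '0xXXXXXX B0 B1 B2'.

Sextets: W=22, o=40, 5=57, P=15
24-bit: (22<<18) | (40<<12) | (57<<6) | 15
      = 0x580000 | 0x028000 | 0x000E40 | 0x00000F
      = 0x5A8E4F
Bytes: (v>>16)&0xFF=5A, (v>>8)&0xFF=8E, v&0xFF=4F

Answer: 0x5A8E4F 5A 8E 4F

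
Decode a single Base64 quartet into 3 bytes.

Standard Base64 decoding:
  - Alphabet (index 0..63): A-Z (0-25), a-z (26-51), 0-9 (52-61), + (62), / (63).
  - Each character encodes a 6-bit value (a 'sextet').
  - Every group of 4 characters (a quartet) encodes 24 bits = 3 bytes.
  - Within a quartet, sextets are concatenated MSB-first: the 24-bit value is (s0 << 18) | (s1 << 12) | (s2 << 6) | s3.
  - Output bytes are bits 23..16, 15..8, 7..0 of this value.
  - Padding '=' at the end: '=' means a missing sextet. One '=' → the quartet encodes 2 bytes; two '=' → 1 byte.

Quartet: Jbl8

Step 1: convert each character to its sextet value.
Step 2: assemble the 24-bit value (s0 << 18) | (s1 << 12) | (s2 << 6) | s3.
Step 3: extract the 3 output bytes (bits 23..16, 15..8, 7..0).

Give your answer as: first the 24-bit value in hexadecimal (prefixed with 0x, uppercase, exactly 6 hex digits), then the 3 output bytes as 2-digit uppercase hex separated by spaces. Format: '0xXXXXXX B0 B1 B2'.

Answer: 0x25B97C 25 B9 7C

Derivation:
Sextets: J=9, b=27, l=37, 8=60
24-bit: (9<<18) | (27<<12) | (37<<6) | 60
      = 0x240000 | 0x01B000 | 0x000940 | 0x00003C
      = 0x25B97C
Bytes: (v>>16)&0xFF=25, (v>>8)&0xFF=B9, v&0xFF=7C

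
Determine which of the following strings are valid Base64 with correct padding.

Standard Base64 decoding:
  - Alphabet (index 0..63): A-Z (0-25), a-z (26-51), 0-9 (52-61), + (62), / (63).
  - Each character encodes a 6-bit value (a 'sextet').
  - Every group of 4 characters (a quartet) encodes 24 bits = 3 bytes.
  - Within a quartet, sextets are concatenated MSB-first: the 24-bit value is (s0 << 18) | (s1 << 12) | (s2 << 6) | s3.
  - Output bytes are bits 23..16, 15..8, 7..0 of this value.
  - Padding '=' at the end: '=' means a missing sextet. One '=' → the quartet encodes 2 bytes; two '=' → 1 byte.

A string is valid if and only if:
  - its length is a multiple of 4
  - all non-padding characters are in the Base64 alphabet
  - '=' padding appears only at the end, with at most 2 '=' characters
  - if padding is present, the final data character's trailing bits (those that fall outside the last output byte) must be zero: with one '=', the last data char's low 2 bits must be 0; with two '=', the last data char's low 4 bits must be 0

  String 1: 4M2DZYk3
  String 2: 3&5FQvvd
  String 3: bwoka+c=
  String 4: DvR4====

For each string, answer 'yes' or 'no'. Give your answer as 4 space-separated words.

String 1: '4M2DZYk3' → valid
String 2: '3&5FQvvd' → invalid (bad char(s): ['&'])
String 3: 'bwoka+c=' → valid
String 4: 'DvR4====' → invalid (4 pad chars (max 2))

Answer: yes no yes no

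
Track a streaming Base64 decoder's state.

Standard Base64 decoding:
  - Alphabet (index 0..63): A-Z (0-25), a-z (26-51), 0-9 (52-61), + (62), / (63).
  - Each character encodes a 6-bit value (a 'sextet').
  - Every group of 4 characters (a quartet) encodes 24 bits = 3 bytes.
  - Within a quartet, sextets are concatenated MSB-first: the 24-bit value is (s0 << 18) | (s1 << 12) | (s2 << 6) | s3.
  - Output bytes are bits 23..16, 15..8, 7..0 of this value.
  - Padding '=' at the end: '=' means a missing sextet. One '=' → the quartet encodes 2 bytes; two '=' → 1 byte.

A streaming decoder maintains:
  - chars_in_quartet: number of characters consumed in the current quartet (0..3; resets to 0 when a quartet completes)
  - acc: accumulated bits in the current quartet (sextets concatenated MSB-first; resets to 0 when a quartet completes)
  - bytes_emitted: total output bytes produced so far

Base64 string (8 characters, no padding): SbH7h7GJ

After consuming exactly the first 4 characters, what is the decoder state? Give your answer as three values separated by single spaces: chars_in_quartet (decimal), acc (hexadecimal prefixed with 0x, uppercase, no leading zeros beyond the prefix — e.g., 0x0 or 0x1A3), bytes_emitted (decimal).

After char 0 ('S'=18): chars_in_quartet=1 acc=0x12 bytes_emitted=0
After char 1 ('b'=27): chars_in_quartet=2 acc=0x49B bytes_emitted=0
After char 2 ('H'=7): chars_in_quartet=3 acc=0x126C7 bytes_emitted=0
After char 3 ('7'=59): chars_in_quartet=4 acc=0x49B1FB -> emit 49 B1 FB, reset; bytes_emitted=3

Answer: 0 0x0 3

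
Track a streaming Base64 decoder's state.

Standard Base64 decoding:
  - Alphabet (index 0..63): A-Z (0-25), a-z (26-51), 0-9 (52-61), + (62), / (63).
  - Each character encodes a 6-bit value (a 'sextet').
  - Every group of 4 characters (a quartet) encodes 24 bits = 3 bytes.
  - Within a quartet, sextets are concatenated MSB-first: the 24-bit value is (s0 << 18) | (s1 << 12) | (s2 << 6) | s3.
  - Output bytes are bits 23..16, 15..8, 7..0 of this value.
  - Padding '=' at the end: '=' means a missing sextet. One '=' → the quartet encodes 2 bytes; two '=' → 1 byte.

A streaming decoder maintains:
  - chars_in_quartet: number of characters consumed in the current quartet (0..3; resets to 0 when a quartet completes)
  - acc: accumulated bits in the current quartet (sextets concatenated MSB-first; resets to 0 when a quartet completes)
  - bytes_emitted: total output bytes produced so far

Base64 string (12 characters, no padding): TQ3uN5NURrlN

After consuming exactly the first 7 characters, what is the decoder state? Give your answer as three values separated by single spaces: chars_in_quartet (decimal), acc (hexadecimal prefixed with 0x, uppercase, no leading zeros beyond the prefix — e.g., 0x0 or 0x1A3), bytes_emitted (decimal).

After char 0 ('T'=19): chars_in_quartet=1 acc=0x13 bytes_emitted=0
After char 1 ('Q'=16): chars_in_quartet=2 acc=0x4D0 bytes_emitted=0
After char 2 ('3'=55): chars_in_quartet=3 acc=0x13437 bytes_emitted=0
After char 3 ('u'=46): chars_in_quartet=4 acc=0x4D0DEE -> emit 4D 0D EE, reset; bytes_emitted=3
After char 4 ('N'=13): chars_in_quartet=1 acc=0xD bytes_emitted=3
After char 5 ('5'=57): chars_in_quartet=2 acc=0x379 bytes_emitted=3
After char 6 ('N'=13): chars_in_quartet=3 acc=0xDE4D bytes_emitted=3

Answer: 3 0xDE4D 3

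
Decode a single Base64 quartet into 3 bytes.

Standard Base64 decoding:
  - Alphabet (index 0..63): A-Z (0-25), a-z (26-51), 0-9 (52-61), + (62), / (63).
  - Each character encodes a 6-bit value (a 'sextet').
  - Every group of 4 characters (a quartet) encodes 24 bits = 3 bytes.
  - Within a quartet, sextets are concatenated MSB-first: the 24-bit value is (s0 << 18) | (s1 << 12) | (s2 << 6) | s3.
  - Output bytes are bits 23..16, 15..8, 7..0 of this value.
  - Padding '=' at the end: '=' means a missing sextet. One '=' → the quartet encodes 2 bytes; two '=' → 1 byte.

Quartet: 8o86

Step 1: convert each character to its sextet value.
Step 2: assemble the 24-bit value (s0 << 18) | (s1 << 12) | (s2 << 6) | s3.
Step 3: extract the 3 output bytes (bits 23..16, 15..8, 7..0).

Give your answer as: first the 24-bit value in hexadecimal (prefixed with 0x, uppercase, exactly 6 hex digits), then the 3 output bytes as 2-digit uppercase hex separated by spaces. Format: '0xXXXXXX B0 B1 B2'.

Sextets: 8=60, o=40, 8=60, 6=58
24-bit: (60<<18) | (40<<12) | (60<<6) | 58
      = 0xF00000 | 0x028000 | 0x000F00 | 0x00003A
      = 0xF28F3A
Bytes: (v>>16)&0xFF=F2, (v>>8)&0xFF=8F, v&0xFF=3A

Answer: 0xF28F3A F2 8F 3A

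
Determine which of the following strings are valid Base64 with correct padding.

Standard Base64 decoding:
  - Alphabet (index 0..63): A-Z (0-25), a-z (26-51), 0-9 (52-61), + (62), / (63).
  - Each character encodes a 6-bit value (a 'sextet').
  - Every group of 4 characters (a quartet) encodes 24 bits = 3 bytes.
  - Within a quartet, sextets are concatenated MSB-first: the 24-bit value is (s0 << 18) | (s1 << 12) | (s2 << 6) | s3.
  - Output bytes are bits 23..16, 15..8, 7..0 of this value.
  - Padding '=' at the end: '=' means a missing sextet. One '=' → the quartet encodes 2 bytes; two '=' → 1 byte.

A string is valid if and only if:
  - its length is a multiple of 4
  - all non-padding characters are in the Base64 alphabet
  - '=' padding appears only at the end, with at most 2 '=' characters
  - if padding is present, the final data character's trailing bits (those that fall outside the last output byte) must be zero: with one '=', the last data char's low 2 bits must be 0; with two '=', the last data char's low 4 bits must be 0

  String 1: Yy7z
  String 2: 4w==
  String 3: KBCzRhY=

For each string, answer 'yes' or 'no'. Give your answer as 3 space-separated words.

Answer: yes yes yes

Derivation:
String 1: 'Yy7z' → valid
String 2: '4w==' → valid
String 3: 'KBCzRhY=' → valid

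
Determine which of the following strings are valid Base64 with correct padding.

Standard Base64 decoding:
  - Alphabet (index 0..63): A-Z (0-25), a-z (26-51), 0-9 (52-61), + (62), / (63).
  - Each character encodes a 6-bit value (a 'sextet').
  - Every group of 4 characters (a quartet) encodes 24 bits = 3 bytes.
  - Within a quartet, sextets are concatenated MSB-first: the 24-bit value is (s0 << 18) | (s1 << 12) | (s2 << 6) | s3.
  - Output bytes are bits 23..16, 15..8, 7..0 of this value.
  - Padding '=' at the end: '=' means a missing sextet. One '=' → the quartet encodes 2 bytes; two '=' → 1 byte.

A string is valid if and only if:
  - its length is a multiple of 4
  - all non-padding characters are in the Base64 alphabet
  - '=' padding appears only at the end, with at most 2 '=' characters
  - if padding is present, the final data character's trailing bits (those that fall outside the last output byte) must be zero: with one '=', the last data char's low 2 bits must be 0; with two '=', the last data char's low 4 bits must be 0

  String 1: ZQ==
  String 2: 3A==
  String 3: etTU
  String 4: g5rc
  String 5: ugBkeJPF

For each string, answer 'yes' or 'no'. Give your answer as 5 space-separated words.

String 1: 'ZQ==' → valid
String 2: '3A==' → valid
String 3: 'etTU' → valid
String 4: 'g5rc' → valid
String 5: 'ugBkeJPF' → valid

Answer: yes yes yes yes yes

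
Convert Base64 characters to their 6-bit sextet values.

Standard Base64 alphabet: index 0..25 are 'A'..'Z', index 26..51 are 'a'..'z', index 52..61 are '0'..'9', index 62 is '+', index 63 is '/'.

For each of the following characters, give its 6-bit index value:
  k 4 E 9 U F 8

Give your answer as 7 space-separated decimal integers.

'k': a..z range, 26 + ord('k') − ord('a') = 36
'4': 0..9 range, 52 + ord('4') − ord('0') = 56
'E': A..Z range, ord('E') − ord('A') = 4
'9': 0..9 range, 52 + ord('9') − ord('0') = 61
'U': A..Z range, ord('U') − ord('A') = 20
'F': A..Z range, ord('F') − ord('A') = 5
'8': 0..9 range, 52 + ord('8') − ord('0') = 60

Answer: 36 56 4 61 20 5 60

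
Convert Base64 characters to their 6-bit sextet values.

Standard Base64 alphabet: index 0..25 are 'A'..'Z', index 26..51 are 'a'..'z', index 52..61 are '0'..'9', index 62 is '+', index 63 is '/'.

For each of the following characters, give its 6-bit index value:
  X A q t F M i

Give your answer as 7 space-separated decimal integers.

Answer: 23 0 42 45 5 12 34

Derivation:
'X': A..Z range, ord('X') − ord('A') = 23
'A': A..Z range, ord('A') − ord('A') = 0
'q': a..z range, 26 + ord('q') − ord('a') = 42
't': a..z range, 26 + ord('t') − ord('a') = 45
'F': A..Z range, ord('F') − ord('A') = 5
'M': A..Z range, ord('M') − ord('A') = 12
'i': a..z range, 26 + ord('i') − ord('a') = 34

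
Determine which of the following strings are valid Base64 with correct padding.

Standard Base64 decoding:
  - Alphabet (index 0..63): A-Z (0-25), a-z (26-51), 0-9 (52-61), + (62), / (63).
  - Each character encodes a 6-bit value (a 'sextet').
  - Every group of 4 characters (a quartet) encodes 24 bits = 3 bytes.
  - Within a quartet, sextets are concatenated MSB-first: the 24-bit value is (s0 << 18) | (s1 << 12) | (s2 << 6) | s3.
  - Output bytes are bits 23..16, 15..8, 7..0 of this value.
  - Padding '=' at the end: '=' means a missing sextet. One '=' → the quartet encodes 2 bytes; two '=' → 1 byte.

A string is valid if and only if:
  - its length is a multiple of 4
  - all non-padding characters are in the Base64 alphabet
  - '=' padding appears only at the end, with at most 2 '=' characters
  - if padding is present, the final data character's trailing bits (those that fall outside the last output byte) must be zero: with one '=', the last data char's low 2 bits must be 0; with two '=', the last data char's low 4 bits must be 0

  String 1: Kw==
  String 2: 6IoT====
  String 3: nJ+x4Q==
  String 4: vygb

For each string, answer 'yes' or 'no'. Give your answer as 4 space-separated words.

Answer: yes no yes yes

Derivation:
String 1: 'Kw==' → valid
String 2: '6IoT====' → invalid (4 pad chars (max 2))
String 3: 'nJ+x4Q==' → valid
String 4: 'vygb' → valid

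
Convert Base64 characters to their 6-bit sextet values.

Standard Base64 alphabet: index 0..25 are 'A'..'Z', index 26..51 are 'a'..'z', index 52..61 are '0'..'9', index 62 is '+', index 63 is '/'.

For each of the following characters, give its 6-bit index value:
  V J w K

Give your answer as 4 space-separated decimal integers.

'V': A..Z range, ord('V') − ord('A') = 21
'J': A..Z range, ord('J') − ord('A') = 9
'w': a..z range, 26 + ord('w') − ord('a') = 48
'K': A..Z range, ord('K') − ord('A') = 10

Answer: 21 9 48 10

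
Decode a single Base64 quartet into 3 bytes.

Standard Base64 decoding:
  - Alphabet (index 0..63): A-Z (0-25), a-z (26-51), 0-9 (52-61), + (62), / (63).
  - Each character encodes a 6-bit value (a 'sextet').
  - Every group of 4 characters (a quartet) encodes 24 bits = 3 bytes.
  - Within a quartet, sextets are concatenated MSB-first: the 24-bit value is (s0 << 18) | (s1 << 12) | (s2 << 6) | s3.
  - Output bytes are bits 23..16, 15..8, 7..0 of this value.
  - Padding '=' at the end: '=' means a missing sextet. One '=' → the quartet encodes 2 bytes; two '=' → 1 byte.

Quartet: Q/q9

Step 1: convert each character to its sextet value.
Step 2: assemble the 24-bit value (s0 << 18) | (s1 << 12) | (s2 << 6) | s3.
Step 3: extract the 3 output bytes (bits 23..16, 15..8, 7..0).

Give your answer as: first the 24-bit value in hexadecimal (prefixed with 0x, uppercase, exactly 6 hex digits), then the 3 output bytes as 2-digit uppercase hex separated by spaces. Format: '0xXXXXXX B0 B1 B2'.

Answer: 0x43FABD 43 FA BD

Derivation:
Sextets: Q=16, /=63, q=42, 9=61
24-bit: (16<<18) | (63<<12) | (42<<6) | 61
      = 0x400000 | 0x03F000 | 0x000A80 | 0x00003D
      = 0x43FABD
Bytes: (v>>16)&0xFF=43, (v>>8)&0xFF=FA, v&0xFF=BD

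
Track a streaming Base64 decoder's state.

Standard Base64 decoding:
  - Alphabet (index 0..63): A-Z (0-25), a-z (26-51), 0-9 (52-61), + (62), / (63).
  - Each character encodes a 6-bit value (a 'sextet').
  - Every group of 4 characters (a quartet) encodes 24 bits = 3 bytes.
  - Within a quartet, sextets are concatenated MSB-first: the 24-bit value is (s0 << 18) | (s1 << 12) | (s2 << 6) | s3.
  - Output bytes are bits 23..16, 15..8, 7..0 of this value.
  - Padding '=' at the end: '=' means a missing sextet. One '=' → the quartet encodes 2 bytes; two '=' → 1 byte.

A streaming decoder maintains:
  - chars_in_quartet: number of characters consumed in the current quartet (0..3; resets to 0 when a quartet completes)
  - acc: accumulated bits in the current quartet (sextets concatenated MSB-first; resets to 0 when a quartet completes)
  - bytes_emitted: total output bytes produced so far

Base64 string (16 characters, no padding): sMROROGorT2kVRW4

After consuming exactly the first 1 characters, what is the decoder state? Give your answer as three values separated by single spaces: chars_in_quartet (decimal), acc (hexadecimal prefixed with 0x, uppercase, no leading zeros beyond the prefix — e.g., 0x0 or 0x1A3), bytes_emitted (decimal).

Answer: 1 0x2C 0

Derivation:
After char 0 ('s'=44): chars_in_quartet=1 acc=0x2C bytes_emitted=0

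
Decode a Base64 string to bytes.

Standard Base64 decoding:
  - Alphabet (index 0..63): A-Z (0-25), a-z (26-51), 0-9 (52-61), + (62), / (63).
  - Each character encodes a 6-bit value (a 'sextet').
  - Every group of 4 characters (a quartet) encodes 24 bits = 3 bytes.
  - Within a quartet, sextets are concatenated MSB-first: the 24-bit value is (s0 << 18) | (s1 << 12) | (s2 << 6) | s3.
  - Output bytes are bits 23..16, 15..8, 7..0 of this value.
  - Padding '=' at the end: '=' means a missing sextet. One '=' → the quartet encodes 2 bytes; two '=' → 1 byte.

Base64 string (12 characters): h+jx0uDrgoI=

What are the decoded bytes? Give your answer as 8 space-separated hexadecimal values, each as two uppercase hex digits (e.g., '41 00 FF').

After char 0 ('h'=33): chars_in_quartet=1 acc=0x21 bytes_emitted=0
After char 1 ('+'=62): chars_in_quartet=2 acc=0x87E bytes_emitted=0
After char 2 ('j'=35): chars_in_quartet=3 acc=0x21FA3 bytes_emitted=0
After char 3 ('x'=49): chars_in_quartet=4 acc=0x87E8F1 -> emit 87 E8 F1, reset; bytes_emitted=3
After char 4 ('0'=52): chars_in_quartet=1 acc=0x34 bytes_emitted=3
After char 5 ('u'=46): chars_in_quartet=2 acc=0xD2E bytes_emitted=3
After char 6 ('D'=3): chars_in_quartet=3 acc=0x34B83 bytes_emitted=3
After char 7 ('r'=43): chars_in_quartet=4 acc=0xD2E0EB -> emit D2 E0 EB, reset; bytes_emitted=6
After char 8 ('g'=32): chars_in_quartet=1 acc=0x20 bytes_emitted=6
After char 9 ('o'=40): chars_in_quartet=2 acc=0x828 bytes_emitted=6
After char 10 ('I'=8): chars_in_quartet=3 acc=0x20A08 bytes_emitted=6
Padding '=': partial quartet acc=0x20A08 -> emit 82 82; bytes_emitted=8

Answer: 87 E8 F1 D2 E0 EB 82 82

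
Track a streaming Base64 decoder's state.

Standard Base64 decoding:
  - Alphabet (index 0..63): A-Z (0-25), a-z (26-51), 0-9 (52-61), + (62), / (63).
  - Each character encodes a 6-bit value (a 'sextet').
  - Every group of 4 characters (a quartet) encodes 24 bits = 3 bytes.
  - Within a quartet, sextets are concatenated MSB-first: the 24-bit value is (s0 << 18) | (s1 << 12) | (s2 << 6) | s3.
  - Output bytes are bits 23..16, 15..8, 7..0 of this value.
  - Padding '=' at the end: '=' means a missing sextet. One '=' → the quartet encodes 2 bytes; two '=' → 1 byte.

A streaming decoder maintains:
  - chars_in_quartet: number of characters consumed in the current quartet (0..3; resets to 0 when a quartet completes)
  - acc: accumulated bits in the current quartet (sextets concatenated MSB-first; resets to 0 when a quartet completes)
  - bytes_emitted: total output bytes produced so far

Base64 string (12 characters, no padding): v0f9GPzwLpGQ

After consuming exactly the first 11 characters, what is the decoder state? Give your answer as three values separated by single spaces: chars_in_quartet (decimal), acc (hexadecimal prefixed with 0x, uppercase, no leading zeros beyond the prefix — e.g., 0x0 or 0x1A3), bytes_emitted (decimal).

After char 0 ('v'=47): chars_in_quartet=1 acc=0x2F bytes_emitted=0
After char 1 ('0'=52): chars_in_quartet=2 acc=0xBF4 bytes_emitted=0
After char 2 ('f'=31): chars_in_quartet=3 acc=0x2FD1F bytes_emitted=0
After char 3 ('9'=61): chars_in_quartet=4 acc=0xBF47FD -> emit BF 47 FD, reset; bytes_emitted=3
After char 4 ('G'=6): chars_in_quartet=1 acc=0x6 bytes_emitted=3
After char 5 ('P'=15): chars_in_quartet=2 acc=0x18F bytes_emitted=3
After char 6 ('z'=51): chars_in_quartet=3 acc=0x63F3 bytes_emitted=3
After char 7 ('w'=48): chars_in_quartet=4 acc=0x18FCF0 -> emit 18 FC F0, reset; bytes_emitted=6
After char 8 ('L'=11): chars_in_quartet=1 acc=0xB bytes_emitted=6
After char 9 ('p'=41): chars_in_quartet=2 acc=0x2E9 bytes_emitted=6
After char 10 ('G'=6): chars_in_quartet=3 acc=0xBA46 bytes_emitted=6

Answer: 3 0xBA46 6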